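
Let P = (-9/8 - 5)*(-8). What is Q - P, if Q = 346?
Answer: 297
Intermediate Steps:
P = 49 (P = (-9*1/8 - 5)*(-8) = (-9/8 - 5)*(-8) = -49/8*(-8) = 49)
Q - P = 346 - 1*49 = 346 - 49 = 297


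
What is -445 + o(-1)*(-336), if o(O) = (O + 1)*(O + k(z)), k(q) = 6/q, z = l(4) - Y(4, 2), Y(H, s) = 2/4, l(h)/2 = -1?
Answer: -445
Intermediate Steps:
l(h) = -2 (l(h) = 2*(-1) = -2)
Y(H, s) = ½ (Y(H, s) = 2*(¼) = ½)
z = -5/2 (z = -2 - 1*½ = -2 - ½ = -5/2 ≈ -2.5000)
o(O) = (1 + O)*(-12/5 + O) (o(O) = (O + 1)*(O + 6/(-5/2)) = (1 + O)*(O + 6*(-⅖)) = (1 + O)*(O - 12/5) = (1 + O)*(-12/5 + O))
-445 + o(-1)*(-336) = -445 + (-12/5 + (-1)² - 7/5*(-1))*(-336) = -445 + (-12/5 + 1 + 7/5)*(-336) = -445 + 0*(-336) = -445 + 0 = -445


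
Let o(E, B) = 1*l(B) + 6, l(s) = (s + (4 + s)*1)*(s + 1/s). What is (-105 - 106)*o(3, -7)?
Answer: -114362/7 ≈ -16337.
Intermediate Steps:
l(s) = (4 + 2*s)*(s + 1/s) (l(s) = (s + (4 + s))*(s + 1/s) = (4 + 2*s)*(s + 1/s))
o(E, B) = 8 + 2*B² + 4*B + 4/B (o(E, B) = 1*(2 + 2*B² + 4*B + 4/B) + 6 = (2 + 2*B² + 4*B + 4/B) + 6 = 8 + 2*B² + 4*B + 4/B)
(-105 - 106)*o(3, -7) = (-105 - 106)*(8 + 2*(-7)² + 4*(-7) + 4/(-7)) = -211*(8 + 2*49 - 28 + 4*(-⅐)) = -211*(8 + 98 - 28 - 4/7) = -211*542/7 = -114362/7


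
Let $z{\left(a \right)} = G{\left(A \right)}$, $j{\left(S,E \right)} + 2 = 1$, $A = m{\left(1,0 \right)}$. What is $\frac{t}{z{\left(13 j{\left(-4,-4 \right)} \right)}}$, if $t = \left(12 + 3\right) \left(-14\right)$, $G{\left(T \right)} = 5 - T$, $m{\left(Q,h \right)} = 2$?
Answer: $-70$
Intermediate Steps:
$A = 2$
$j{\left(S,E \right)} = -1$ ($j{\left(S,E \right)} = -2 + 1 = -1$)
$z{\left(a \right)} = 3$ ($z{\left(a \right)} = 5 - 2 = 3$)
$t = -210$ ($t = 15 \left(-14\right) = -210$)
$\frac{t}{z{\left(13 j{\left(-4,-4 \right)} \right)}} = - \frac{210}{3} = \left(-210\right) \frac{1}{3} = -70$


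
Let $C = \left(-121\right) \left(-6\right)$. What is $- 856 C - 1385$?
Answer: $-622841$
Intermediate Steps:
$C = 726$
$- 856 C - 1385 = \left(-856\right) 726 - 1385 = -621456 - 1385 = -622841$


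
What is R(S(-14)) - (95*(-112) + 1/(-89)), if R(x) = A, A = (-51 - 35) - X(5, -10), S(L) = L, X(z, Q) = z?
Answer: 938862/89 ≈ 10549.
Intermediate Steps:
A = -91 (A = (-51 - 35) - 1*5 = -86 - 5 = -91)
R(x) = -91
R(S(-14)) - (95*(-112) + 1/(-89)) = -91 - (95*(-112) + 1/(-89)) = -91 - (-10640 - 1/89) = -91 - 1*(-946961/89) = -91 + 946961/89 = 938862/89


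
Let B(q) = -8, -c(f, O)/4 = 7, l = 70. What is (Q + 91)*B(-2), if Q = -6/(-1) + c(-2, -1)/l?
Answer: -3864/5 ≈ -772.80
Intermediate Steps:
c(f, O) = -28 (c(f, O) = -4*7 = -28)
Q = 28/5 (Q = -6/(-1) - 28/70 = -6*(-1) - 28*1/70 = 6 - ⅖ = 28/5 ≈ 5.6000)
(Q + 91)*B(-2) = (28/5 + 91)*(-8) = (483/5)*(-8) = -3864/5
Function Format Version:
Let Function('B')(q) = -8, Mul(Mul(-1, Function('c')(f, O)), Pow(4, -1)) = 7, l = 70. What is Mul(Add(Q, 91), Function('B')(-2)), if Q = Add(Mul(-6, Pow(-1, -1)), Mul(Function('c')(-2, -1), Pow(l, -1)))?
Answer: Rational(-3864, 5) ≈ -772.80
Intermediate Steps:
Function('c')(f, O) = -28 (Function('c')(f, O) = Mul(-4, 7) = -28)
Q = Rational(28, 5) (Q = Add(Mul(-6, Pow(-1, -1)), Mul(-28, Pow(70, -1))) = Add(Mul(-6, -1), Mul(-28, Rational(1, 70))) = Add(6, Rational(-2, 5)) = Rational(28, 5) ≈ 5.6000)
Mul(Add(Q, 91), Function('B')(-2)) = Mul(Add(Rational(28, 5), 91), -8) = Mul(Rational(483, 5), -8) = Rational(-3864, 5)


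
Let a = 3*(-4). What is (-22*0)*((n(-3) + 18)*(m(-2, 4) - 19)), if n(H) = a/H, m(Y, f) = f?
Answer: 0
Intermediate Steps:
a = -12
n(H) = -12/H
(-22*0)*((n(-3) + 18)*(m(-2, 4) - 19)) = (-22*0)*((-12/(-3) + 18)*(4 - 19)) = 0*((-12*(-⅓) + 18)*(-15)) = 0*((4 + 18)*(-15)) = 0*(22*(-15)) = 0*(-330) = 0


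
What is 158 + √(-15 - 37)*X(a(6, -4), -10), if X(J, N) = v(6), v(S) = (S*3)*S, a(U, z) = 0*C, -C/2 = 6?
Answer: 158 + 216*I*√13 ≈ 158.0 + 778.8*I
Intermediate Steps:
C = -12 (C = -2*6 = -12)
a(U, z) = 0 (a(U, z) = 0*(-12) = 0)
v(S) = 3*S² (v(S) = (3*S)*S = 3*S²)
X(J, N) = 108 (X(J, N) = 3*6² = 3*36 = 108)
158 + √(-15 - 37)*X(a(6, -4), -10) = 158 + √(-15 - 37)*108 = 158 + √(-52)*108 = 158 + (2*I*√13)*108 = 158 + 216*I*√13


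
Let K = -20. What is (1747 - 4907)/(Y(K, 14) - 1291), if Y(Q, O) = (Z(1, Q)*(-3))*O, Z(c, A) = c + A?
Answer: 3160/493 ≈ 6.4097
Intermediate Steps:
Z(c, A) = A + c
Y(Q, O) = O*(-3 - 3*Q) (Y(Q, O) = ((Q + 1)*(-3))*O = ((1 + Q)*(-3))*O = (-3 - 3*Q)*O = O*(-3 - 3*Q))
(1747 - 4907)/(Y(K, 14) - 1291) = (1747 - 4907)/(-3*14*(1 - 20) - 1291) = -3160/(-3*14*(-19) - 1291) = -3160/(798 - 1291) = -3160/(-493) = -3160*(-1/493) = 3160/493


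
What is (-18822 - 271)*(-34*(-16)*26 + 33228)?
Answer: -904473596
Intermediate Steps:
(-18822 - 271)*(-34*(-16)*26 + 33228) = -19093*(544*26 + 33228) = -19093*(14144 + 33228) = -19093*47372 = -904473596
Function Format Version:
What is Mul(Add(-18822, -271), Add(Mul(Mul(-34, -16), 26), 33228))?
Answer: -904473596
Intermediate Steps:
Mul(Add(-18822, -271), Add(Mul(Mul(-34, -16), 26), 33228)) = Mul(-19093, Add(Mul(544, 26), 33228)) = Mul(-19093, Add(14144, 33228)) = Mul(-19093, 47372) = -904473596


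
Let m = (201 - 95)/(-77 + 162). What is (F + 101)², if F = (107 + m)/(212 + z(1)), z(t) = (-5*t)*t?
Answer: 354539266624/34398225 ≈ 10307.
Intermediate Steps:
z(t) = -5*t²
m = 106/85 ≈ 1.2471
F = 3067/5865 (F = (107 + 106/85)/(212 - 5*1²) = 9201/(85*(212 - 5*1)) = 9201/(85*(212 - 5)) = (9201/85)/207 = (9201/85)*(1/207) = 3067/5865 ≈ 0.52293)
(F + 101)² = (3067/5865 + 101)² = (595432/5865)² = 354539266624/34398225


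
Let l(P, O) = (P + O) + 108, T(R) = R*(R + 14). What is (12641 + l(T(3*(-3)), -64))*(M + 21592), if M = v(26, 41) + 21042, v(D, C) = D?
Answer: 539222400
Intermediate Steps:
T(R) = R*(14 + R)
M = 21068 (M = 26 + 21042 = 21068)
l(P, O) = 108 + O + P (l(P, O) = (O + P) + 108 = 108 + O + P)
(12641 + l(T(3*(-3)), -64))*(M + 21592) = (12641 + (108 - 64 + (3*(-3))*(14 + 3*(-3))))*(21068 + 21592) = (12641 + (108 - 64 - 9*(14 - 9)))*42660 = (12641 + (108 - 64 - 9*5))*42660 = (12641 + (108 - 64 - 45))*42660 = (12641 - 1)*42660 = 12640*42660 = 539222400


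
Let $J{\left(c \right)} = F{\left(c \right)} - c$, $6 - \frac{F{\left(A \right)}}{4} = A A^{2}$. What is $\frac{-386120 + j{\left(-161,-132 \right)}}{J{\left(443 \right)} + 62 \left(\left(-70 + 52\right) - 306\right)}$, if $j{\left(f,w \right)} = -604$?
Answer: $\frac{386724}{347773735} \approx 0.001112$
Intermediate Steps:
$F{\left(A \right)} = 24 - 4 A^{3}$ ($F{\left(A \right)} = 24 - 4 A A^{2} = 24 - 4 A^{3}$)
$J{\left(c \right)} = 24 - c - 4 c^{3}$ ($J{\left(c \right)} = \left(24 - 4 c^{3}\right) - c = 24 - c - 4 c^{3}$)
$\frac{-386120 + j{\left(-161,-132 \right)}}{J{\left(443 \right)} + 62 \left(\left(-70 + 52\right) - 306\right)} = \frac{-386120 - 604}{\left(24 - 443 - 4 \cdot 443^{3}\right) + 62 \left(\left(-70 + 52\right) - 306\right)} = - \frac{386724}{\left(24 - 443 - 347753228\right) + 62 \left(-18 - 306\right)} = - \frac{386724}{\left(24 - 443 - 347753228\right) + 62 \left(-324\right)} = - \frac{386724}{-347753647 - 20088} = - \frac{386724}{-347773735} = \left(-386724\right) \left(- \frac{1}{347773735}\right) = \frac{386724}{347773735}$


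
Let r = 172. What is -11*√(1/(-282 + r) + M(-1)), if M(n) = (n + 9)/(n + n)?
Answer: -21*I*√110/10 ≈ -22.025*I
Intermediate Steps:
M(n) = (9 + n)/(2*n) (M(n) = (9 + n)/((2*n)) = (9 + n)*(1/(2*n)) = (9 + n)/(2*n))
-11*√(1/(-282 + r) + M(-1)) = -11*√(1/(-282 + 172) + (½)*(9 - 1)/(-1)) = -11*√(1/(-110) + (½)*(-1)*8) = -11*√(-1/110 - 4) = -21*I*√110/10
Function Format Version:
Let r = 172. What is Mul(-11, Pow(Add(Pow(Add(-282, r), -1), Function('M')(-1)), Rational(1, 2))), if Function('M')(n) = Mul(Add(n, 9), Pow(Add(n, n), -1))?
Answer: Mul(Rational(-21, 10), I, Pow(110, Rational(1, 2))) ≈ Mul(-22.025, I)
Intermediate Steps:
Function('M')(n) = Mul(Rational(1, 2), Pow(n, -1), Add(9, n)) (Function('M')(n) = Mul(Add(9, n), Pow(Mul(2, n), -1)) = Mul(Add(9, n), Mul(Rational(1, 2), Pow(n, -1))) = Mul(Rational(1, 2), Pow(n, -1), Add(9, n)))
Mul(-11, Pow(Add(Pow(Add(-282, r), -1), Function('M')(-1)), Rational(1, 2))) = Mul(-11, Pow(Add(Pow(Add(-282, 172), -1), Mul(Rational(1, 2), Pow(-1, -1), Add(9, -1))), Rational(1, 2))) = Mul(-11, Pow(Add(Pow(-110, -1), Mul(Rational(1, 2), -1, 8)), Rational(1, 2))) = Mul(-11, Pow(Add(Rational(-1, 110), -4), Rational(1, 2))) = Mul(-11, Pow(Rational(-441, 110), Rational(1, 2))) = Mul(-11, Mul(Rational(21, 110), I, Pow(110, Rational(1, 2)))) = Mul(Rational(-21, 10), I, Pow(110, Rational(1, 2)))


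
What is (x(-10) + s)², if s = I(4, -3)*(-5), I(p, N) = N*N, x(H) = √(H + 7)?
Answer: (-45 + I*√3)² ≈ 2022.0 - 155.88*I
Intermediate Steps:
x(H) = √(7 + H)
I(p, N) = N²
s = -45 (s = (-3)²*(-5) = 9*(-5) = -45)
(x(-10) + s)² = (√(7 - 10) - 45)² = (√(-3) - 45)² = (I*√3 - 45)² = (-45 + I*√3)²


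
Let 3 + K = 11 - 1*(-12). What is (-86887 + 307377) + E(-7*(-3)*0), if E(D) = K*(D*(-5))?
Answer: 220490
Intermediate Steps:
K = 20 (K = -3 + (11 - 1*(-12)) = -3 + (11 + 12) = -3 + 23 = 20)
E(D) = -100*D (E(D) = 20*(D*(-5)) = 20*(-5*D) = -100*D)
(-86887 + 307377) + E(-7*(-3)*0) = (-86887 + 307377) - 100*(-7*(-3))*0 = 220490 - 2100*0 = 220490 - 100*0 = 220490 + 0 = 220490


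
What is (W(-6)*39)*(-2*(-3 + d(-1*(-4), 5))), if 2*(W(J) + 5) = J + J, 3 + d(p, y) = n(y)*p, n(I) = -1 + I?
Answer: 8580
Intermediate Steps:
d(p, y) = -3 + p*(-1 + y) (d(p, y) = -3 + (-1 + y)*p = -3 + p*(-1 + y))
W(J) = -5 + J (W(J) = -5 + (J + J)/2 = -5 + (2*J)/2 = -5 + J)
(W(-6)*39)*(-2*(-3 + d(-1*(-4), 5))) = ((-5 - 6)*39)*(-2*(-3 + (-3 + (-1*(-4))*(-1 + 5)))) = (-11*39)*(-2*(-3 + (-3 + 4*4))) = -(-858)*(-3 + (-3 + 16)) = -(-858)*(-3 + 13) = -(-858)*10 = -429*(-20) = 8580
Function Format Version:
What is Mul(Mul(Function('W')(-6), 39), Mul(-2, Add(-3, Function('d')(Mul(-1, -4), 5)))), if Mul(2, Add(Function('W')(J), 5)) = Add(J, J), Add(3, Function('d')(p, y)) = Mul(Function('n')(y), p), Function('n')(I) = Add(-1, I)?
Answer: 8580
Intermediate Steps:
Function('d')(p, y) = Add(-3, Mul(p, Add(-1, y))) (Function('d')(p, y) = Add(-3, Mul(Add(-1, y), p)) = Add(-3, Mul(p, Add(-1, y))))
Function('W')(J) = Add(-5, J) (Function('W')(J) = Add(-5, Mul(Rational(1, 2), Add(J, J))) = Add(-5, Mul(Rational(1, 2), Mul(2, J))) = Add(-5, J))
Mul(Mul(Function('W')(-6), 39), Mul(-2, Add(-3, Function('d')(Mul(-1, -4), 5)))) = Mul(Mul(Add(-5, -6), 39), Mul(-2, Add(-3, Add(-3, Mul(Mul(-1, -4), Add(-1, 5)))))) = Mul(Mul(-11, 39), Mul(-2, Add(-3, Add(-3, Mul(4, 4))))) = Mul(-429, Mul(-2, Add(-3, Add(-3, 16)))) = Mul(-429, Mul(-2, Add(-3, 13))) = Mul(-429, Mul(-2, 10)) = Mul(-429, -20) = 8580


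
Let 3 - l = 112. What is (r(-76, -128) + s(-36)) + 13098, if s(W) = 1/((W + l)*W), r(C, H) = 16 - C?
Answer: 68851801/5220 ≈ 13190.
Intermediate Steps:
l = -109 (l = 3 - 1*112 = 3 - 112 = -109)
s(W) = 1/(W*(-109 + W)) (s(W) = 1/((W - 109)*W) = 1/((-109 + W)*W) = 1/(W*(-109 + W)))
(r(-76, -128) + s(-36)) + 13098 = ((16 - 1*(-76)) + 1/((-36)*(-109 - 36))) + 13098 = ((16 + 76) - 1/36/(-145)) + 13098 = (92 - 1/36*(-1/145)) + 13098 = (92 + 1/5220) + 13098 = 480241/5220 + 13098 = 68851801/5220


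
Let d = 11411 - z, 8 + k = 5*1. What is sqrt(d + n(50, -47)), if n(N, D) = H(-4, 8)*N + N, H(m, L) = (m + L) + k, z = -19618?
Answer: sqrt(31129) ≈ 176.43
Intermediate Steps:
k = -3 (k = -8 + 5*1 = -8 + 5 = -3)
H(m, L) = -3 + L + m (H(m, L) = (m + L) - 3 = (L + m) - 3 = -3 + L + m)
n(N, D) = 2*N (n(N, D) = (-3 + 8 - 4)*N + N = 1*N + N = N + N = 2*N)
d = 31029 (d = 11411 - 1*(-19618) = 11411 + 19618 = 31029)
sqrt(d + n(50, -47)) = sqrt(31029 + 2*50) = sqrt(31029 + 100) = sqrt(31129)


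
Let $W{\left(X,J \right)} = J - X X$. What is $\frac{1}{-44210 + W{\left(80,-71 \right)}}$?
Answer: $- \frac{1}{50681} \approx -1.9731 \cdot 10^{-5}$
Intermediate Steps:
$W{\left(X,J \right)} = J - X^{2}$
$\frac{1}{-44210 + W{\left(80,-71 \right)}} = \frac{1}{-44210 - 6471} = \frac{1}{-50681} = - \frac{1}{50681}$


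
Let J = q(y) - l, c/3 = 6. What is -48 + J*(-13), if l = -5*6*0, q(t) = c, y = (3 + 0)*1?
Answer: -282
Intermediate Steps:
y = 3 (y = 3*1 = 3)
c = 18 (c = 3*6 = 18)
q(t) = 18
l = 0 (l = -30*0 = 0)
J = 18 (J = 18 - 1*0 = 18 + 0 = 18)
-48 + J*(-13) = -48 + 18*(-13) = -48 - 234 = -282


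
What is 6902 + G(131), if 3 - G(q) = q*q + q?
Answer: -10387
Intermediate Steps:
G(q) = 3 - q - q**2 (G(q) = 3 - (q*q + q) = 3 - (q**2 + q) = 3 - (q + q**2) = 3 + (-q - q**2) = 3 - q - q**2)
6902 + G(131) = 6902 + (3 - 1*131 - 1*131**2) = 6902 + (3 - 131 - 1*17161) = 6902 + (3 - 131 - 17161) = 6902 - 17289 = -10387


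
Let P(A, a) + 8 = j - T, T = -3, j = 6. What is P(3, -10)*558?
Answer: 558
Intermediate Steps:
P(A, a) = 1 (P(A, a) = -8 + (6 - 1*(-3)) = -8 + (6 + 3) = -8 + 9 = 1)
P(3, -10)*558 = 1*558 = 558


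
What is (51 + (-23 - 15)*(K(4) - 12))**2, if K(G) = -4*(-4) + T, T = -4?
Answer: 2601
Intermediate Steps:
K(G) = 12 (K(G) = -4*(-4) - 4 = 16 - 4 = 12)
(51 + (-23 - 15)*(K(4) - 12))**2 = (51 + (-23 - 15)*(12 - 12))**2 = (51 - 38*0)**2 = (51 + 0)**2 = 51**2 = 2601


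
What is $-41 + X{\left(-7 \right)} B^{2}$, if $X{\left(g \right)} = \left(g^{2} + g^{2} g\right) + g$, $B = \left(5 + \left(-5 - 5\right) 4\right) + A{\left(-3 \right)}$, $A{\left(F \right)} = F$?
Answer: $-434685$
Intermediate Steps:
$B = -38$ ($B = \left(5 + \left(-5 - 5\right) 4\right) - 3 = \left(5 - 40\right) - 3 = -35 - 3 = -38$)
$X{\left(g \right)} = g + g^{2} + g^{3}$ ($X{\left(g \right)} = \left(g^{2} + g^{3}\right) + g = g + g^{2} + g^{3}$)
$-41 + X{\left(-7 \right)} B^{2} = -41 + - 7 \left(1 - 7 + \left(-7\right)^{2}\right) \left(-38\right)^{2} = -41 + - 7 \left(1 - 7 + 49\right) 1444 = -41 + \left(-7\right) 43 \cdot 1444 = -41 - 434644 = -434685$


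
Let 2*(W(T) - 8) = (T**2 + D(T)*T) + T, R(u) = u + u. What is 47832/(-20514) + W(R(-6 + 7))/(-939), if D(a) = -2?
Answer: -2505493/1070147 ≈ -2.3413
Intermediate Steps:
R(u) = 2*u
W(T) = 8 + T**2/2 - T/2 (W(T) = 8 + ((T**2 - 2*T) + T)/2 = 8 + (T**2 - T)/2 = 8 + (T**2/2 - T/2) = 8 + T**2/2 - T/2)
47832/(-20514) + W(R(-6 + 7))/(-939) = 47832/(-20514) + (8 + (2*(-6 + 7))**2/2 - (-6 + 7))/(-939) = 47832*(-1/20514) + (8 + (2*1)**2/2 - 1)*(-1/939) = -7972/3419 + (8 + (1/2)*2**2 - 1/2*2)*(-1/939) = -7972/3419 + (8 + (1/2)*4 - 1)*(-1/939) = -7972/3419 + (8 + 2 - 1)*(-1/939) = -7972/3419 + 9*(-1/939) = -7972/3419 - 3/313 = -2505493/1070147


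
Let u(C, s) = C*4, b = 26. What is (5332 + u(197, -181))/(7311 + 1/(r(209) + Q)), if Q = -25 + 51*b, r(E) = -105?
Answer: 7319520/8743957 ≈ 0.83709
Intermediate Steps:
u(C, s) = 4*C
Q = 1301 (Q = -25 + 51*26 = -25 + 1326 = 1301)
(5332 + u(197, -181))/(7311 + 1/(r(209) + Q)) = (5332 + 4*197)/(7311 + 1/(-105 + 1301)) = (5332 + 788)/(7311 + 1/1196) = 6120/(7311 + 1/1196) = 6120/(8743957/1196) = 6120*(1196/8743957) = 7319520/8743957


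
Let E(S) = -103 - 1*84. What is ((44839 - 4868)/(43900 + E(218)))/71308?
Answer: 39971/3117086604 ≈ 1.2823e-5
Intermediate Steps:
E(S) = -187 (E(S) = -103 - 84 = -187)
((44839 - 4868)/(43900 + E(218)))/71308 = ((44839 - 4868)/(43900 - 187))/71308 = (39971/43713)*(1/71308) = 39971/3117086604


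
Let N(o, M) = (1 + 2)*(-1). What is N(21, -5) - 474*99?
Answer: -46929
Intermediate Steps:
N(o, M) = -3 (N(o, M) = 3*(-1) = -3)
N(21, -5) - 474*99 = -3 - 474*99 = -3 - 46926 = -46929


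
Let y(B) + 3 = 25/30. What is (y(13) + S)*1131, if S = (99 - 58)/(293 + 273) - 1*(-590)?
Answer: 188172764/283 ≈ 6.6492e+5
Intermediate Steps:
y(B) = -13/6 (y(B) = -3 + 25/30 = -3 + 25*(1/30) = -3 + 5/6 = -13/6)
S = 333981/566 (S = 41/566 + 590 = 333981/566 ≈ 590.07)
(y(13) + S)*1131 = (-13/6 + 333981/566)*1131 = (499132/849)*1131 = 188172764/283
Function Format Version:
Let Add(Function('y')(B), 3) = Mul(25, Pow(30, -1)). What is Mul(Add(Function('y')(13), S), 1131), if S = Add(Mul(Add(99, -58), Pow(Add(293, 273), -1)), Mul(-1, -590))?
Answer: Rational(188172764, 283) ≈ 6.6492e+5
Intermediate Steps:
Function('y')(B) = Rational(-13, 6) (Function('y')(B) = Add(-3, Mul(25, Pow(30, -1))) = Add(-3, Mul(25, Rational(1, 30))) = Add(-3, Rational(5, 6)) = Rational(-13, 6))
S = Rational(333981, 566) (S = Add(Mul(41, Pow(566, -1)), 590) = Add(Mul(41, Rational(1, 566)), 590) = Add(Rational(41, 566), 590) = Rational(333981, 566) ≈ 590.07)
Mul(Add(Function('y')(13), S), 1131) = Mul(Add(Rational(-13, 6), Rational(333981, 566)), 1131) = Mul(Rational(499132, 849), 1131) = Rational(188172764, 283)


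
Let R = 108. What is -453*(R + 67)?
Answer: -79275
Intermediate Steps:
-453*(R + 67) = -453*(108 + 67) = -453*175 = -79275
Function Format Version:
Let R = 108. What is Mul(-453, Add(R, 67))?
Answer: -79275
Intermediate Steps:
Mul(-453, Add(R, 67)) = Mul(-453, Add(108, 67)) = Mul(-453, 175) = -79275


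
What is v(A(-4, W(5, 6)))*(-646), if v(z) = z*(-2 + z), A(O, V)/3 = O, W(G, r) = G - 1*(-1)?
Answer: -108528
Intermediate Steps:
W(G, r) = 1 + G (W(G, r) = G + 1 = 1 + G)
A(O, V) = 3*O
v(A(-4, W(5, 6)))*(-646) = ((3*(-4))*(-2 + 3*(-4)))*(-646) = -12*(-2 - 12)*(-646) = -12*(-14)*(-646) = 168*(-646) = -108528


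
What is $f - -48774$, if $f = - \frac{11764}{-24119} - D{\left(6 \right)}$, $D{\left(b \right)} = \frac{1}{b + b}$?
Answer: $\frac{14116678321}{289428} \approx 48774.0$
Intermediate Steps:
$D{\left(b \right)} = \frac{1}{2 b}$
$f = \frac{117049}{289428}$ ($f = - \frac{11764}{-24119} - \frac{1}{2 \cdot 6} = \left(-11764\right) \left(- \frac{1}{24119}\right) - \frac{1}{2} \cdot \frac{1}{6} = \frac{11764}{24119} - \frac{1}{12} = \frac{117049}{289428} \approx 0.40442$)
$f - -48774 = \frac{117049}{289428} - -48774 = \frac{117049}{289428} + 48774 = \frac{14116678321}{289428}$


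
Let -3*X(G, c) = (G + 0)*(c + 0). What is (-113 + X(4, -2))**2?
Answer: 109561/9 ≈ 12173.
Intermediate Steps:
X(G, c) = -G*c/3 (X(G, c) = -(G + 0)*(c + 0)/3 = -G*c/3)
(-113 + X(4, -2))**2 = (-113 - 1/3*4*(-2))**2 = (-113 + 8/3)**2 = (-331/3)**2 = 109561/9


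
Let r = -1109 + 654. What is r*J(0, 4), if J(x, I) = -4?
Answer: 1820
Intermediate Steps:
r = -455
r*J(0, 4) = -455*(-4) = 1820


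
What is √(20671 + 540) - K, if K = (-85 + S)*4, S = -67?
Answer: 608 + √21211 ≈ 753.64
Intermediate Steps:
K = -608 (K = (-85 - 67)*4 = -152*4 = -608)
√(20671 + 540) - K = √(20671 + 540) - 1*(-608) = √21211 + 608 = 608 + √21211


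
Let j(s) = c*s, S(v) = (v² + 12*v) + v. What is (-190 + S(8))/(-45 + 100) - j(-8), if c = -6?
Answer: -242/5 ≈ -48.400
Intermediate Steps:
S(v) = v² + 13*v
j(s) = -6*s
(-190 + S(8))/(-45 + 100) - j(-8) = (-190 + 8*(13 + 8))/(-45 + 100) - (-6)*(-8) = (-190 + 8*21)/55 - 1*48 = (-190 + 168)*(1/55) - 48 = -22*1/55 - 48 = -⅖ - 48 = -242/5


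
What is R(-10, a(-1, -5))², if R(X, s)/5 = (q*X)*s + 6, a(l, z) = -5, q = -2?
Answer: 220900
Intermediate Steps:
R(X, s) = 30 - 10*X*s (R(X, s) = 5*((-2*X)*s + 6) = 5*(-2*X*s + 6) = 5*(6 - 2*X*s) = 30 - 10*X*s)
R(-10, a(-1, -5))² = (30 - 10*(-10)*(-5))² = (30 - 500)² = (-470)² = 220900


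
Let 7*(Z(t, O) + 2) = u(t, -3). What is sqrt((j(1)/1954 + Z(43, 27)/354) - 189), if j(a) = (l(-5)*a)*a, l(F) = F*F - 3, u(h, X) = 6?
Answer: I*sqrt(276933242659038)/1210503 ≈ 13.747*I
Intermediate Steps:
l(F) = -3 + F**2 (l(F) = F**2 - 3 = -3 + F**2)
Z(t, O) = -8/7 (Z(t, O) = -2 + (1/7)*6 = -2 + 6/7 = -8/7)
j(a) = 22*a**2 (j(a) = ((-3 + (-5)**2)*a)*a = ((-3 + 25)*a)*a = (22*a)*a = 22*a**2)
sqrt((j(1)/1954 + Z(43, 27)/354) - 189) = sqrt(((22*1**2)/1954 - 8/7/354) - 189) = sqrt(((22*1)*(1/1954) - 8/7*1/354) - 189) = sqrt((22*(1/1954) - 4/1239) - 189) = sqrt((11/977 - 4/1239) - 189) = sqrt(9721/1210503 - 189) = sqrt(-228775346/1210503) = I*sqrt(276933242659038)/1210503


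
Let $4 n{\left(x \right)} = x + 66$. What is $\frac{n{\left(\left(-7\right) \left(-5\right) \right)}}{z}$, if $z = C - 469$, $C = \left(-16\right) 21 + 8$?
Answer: $- \frac{101}{3188} \approx -0.031681$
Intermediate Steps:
$C = -328$ ($C = -336 + 8 = -328$)
$z = -797$ ($z = -328 - 469 = -797$)
$n{\left(x \right)} = \frac{33}{2} + \frac{x}{4}$ ($n{\left(x \right)} = \frac{x + 66}{4} = \frac{66 + x}{4} = \frac{33}{2} + \frac{x}{4}$)
$\frac{n{\left(\left(-7\right) \left(-5\right) \right)}}{z} = \frac{\frac{33}{2} + \frac{\left(-7\right) \left(-5\right)}{4}}{-797} = \left(\frac{33}{2} + \frac{1}{4} \cdot 35\right) \left(- \frac{1}{797}\right) = \left(\frac{33}{2} + \frac{35}{4}\right) \left(- \frac{1}{797}\right) = \frac{101}{4} \left(- \frac{1}{797}\right) = - \frac{101}{3188}$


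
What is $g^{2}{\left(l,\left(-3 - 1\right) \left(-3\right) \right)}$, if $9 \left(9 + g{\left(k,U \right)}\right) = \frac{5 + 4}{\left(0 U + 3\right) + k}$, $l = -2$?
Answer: $64$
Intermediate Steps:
$g{\left(k,U \right)} = -9 + \frac{1}{3 + k}$ ($g{\left(k,U \right)} = -9 + \frac{\left(5 + 4\right) \frac{1}{\left(0 U + 3\right) + k}}{9} = -9 + \frac{9 \frac{1}{\left(0 + 3\right) + k}}{9} = -9 + \frac{9 \frac{1}{3 + k}}{9} = -9 + \frac{1}{3 + k}$)
$g^{2}{\left(l,\left(-3 - 1\right) \left(-3\right) \right)} = \left(\frac{-26 - -18}{3 - 2}\right)^{2} = \left(\frac{-26 + 18}{1}\right)^{2} = \left(1 \left(-8\right)\right)^{2} = \left(-8\right)^{2} = 64$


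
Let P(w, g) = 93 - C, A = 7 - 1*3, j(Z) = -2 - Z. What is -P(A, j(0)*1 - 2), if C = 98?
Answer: 5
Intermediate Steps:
A = 4 (A = 7 - 3 = 4)
P(w, g) = -5 (P(w, g) = 93 - 1*98 = 93 - 98 = -5)
-P(A, j(0)*1 - 2) = -1*(-5) = 5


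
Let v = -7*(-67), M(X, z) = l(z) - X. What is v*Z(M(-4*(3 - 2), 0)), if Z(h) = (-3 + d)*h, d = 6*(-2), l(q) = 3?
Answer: -49245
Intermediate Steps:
d = -12
M(X, z) = 3 - X
v = 469
Z(h) = -15*h (Z(h) = (-3 - 12)*h = -15*h)
v*Z(M(-4*(3 - 2), 0)) = 469*(-15*(3 - (-4)*(3 - 2))) = 469*(-15*(3 - (-4))) = 469*(-15*(3 - 1*(-4))) = 469*(-15*(3 + 4)) = 469*(-15*7) = 469*(-105) = -49245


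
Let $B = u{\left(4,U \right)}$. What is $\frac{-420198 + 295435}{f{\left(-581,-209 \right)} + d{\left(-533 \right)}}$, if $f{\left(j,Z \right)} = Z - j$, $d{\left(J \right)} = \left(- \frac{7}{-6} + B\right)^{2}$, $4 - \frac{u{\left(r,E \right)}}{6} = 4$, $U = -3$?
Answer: $- \frac{4491468}{13441} \approx -334.16$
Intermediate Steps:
$u{\left(r,E \right)} = 0$ ($u{\left(r,E \right)} = 24 - 24 = 0$)
$B = 0$
$d{\left(J \right)} = \frac{49}{36}$ ($d{\left(J \right)} = \left(- \frac{7}{-6} + 0\right)^{2} = \left(\left(-7\right) \left(- \frac{1}{6}\right) + 0\right)^{2} = \left(\frac{7}{6} + 0\right)^{2} = \left(\frac{7}{6}\right)^{2} = \frac{49}{36}$)
$\frac{-420198 + 295435}{f{\left(-581,-209 \right)} + d{\left(-533 \right)}} = \frac{-420198 + 295435}{\left(-209 - -581\right) + \frac{49}{36}} = - \frac{124763}{\left(-209 + 581\right) + \frac{49}{36}} = - \frac{124763}{372 + \frac{49}{36}} = - \frac{124763}{\frac{13441}{36}} = \left(-124763\right) \frac{36}{13441} = - \frac{4491468}{13441}$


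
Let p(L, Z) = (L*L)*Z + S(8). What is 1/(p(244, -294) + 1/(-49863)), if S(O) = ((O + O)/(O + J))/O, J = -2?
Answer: -16621/290927064124 ≈ -5.7131e-8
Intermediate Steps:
S(O) = 2/(-2 + O) (S(O) = ((O + O)/(O - 2))/O = ((2*O)/(-2 + O))/O = (2*O/(-2 + O))/O = 2/(-2 + O))
p(L, Z) = 1/3 + Z*L**2 (p(L, Z) = (L*L)*Z + 2/(-2 + 8) = L**2*Z + 2/6 = Z*L**2 + 2*(1/6) = Z*L**2 + 1/3 = 1/3 + Z*L**2)
1/(p(244, -294) + 1/(-49863)) = 1/((1/3 - 294*244**2) + 1/(-49863)) = 1/((1/3 - 294*59536) - 1/49863) = 1/((1/3 - 17503584) - 1/49863) = 1/(-52510751/3 - 1/49863) = 1/(-290927064124/16621) = -16621/290927064124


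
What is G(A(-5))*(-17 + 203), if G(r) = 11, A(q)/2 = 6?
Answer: 2046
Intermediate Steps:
A(q) = 12 (A(q) = 2*6 = 12)
G(A(-5))*(-17 + 203) = 11*(-17 + 203) = 11*186 = 2046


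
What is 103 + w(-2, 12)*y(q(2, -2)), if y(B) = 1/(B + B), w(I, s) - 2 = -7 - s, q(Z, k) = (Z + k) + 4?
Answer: 807/8 ≈ 100.88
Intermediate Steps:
q(Z, k) = 4 + Z + k
w(I, s) = -5 - s (w(I, s) = 2 + (-7 - s) = -5 - s)
y(B) = 1/(2*B)
103 + w(-2, 12)*y(q(2, -2)) = 103 + (-5 - 1*12)*(1/(2*(4 + 2 - 2))) = 103 + (-5 - 12)*((½)/4) = 103 - 17/(2*4) = 103 - 17*⅛ = 103 - 17/8 = 807/8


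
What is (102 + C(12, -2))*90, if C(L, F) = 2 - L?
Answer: 8280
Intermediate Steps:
(102 + C(12, -2))*90 = (102 + (2 - 1*12))*90 = (102 + (2 - 12))*90 = (102 - 10)*90 = 92*90 = 8280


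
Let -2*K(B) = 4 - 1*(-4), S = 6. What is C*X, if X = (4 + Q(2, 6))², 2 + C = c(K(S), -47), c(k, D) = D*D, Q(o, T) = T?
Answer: 220700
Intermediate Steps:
K(B) = -4 (K(B) = -(4 - 1*(-4))/2 = -(4 + 4)/2 = -½*8 = -4)
c(k, D) = D²
C = 2207 (C = -2 + (-47)² = -2 + 2209 = 2207)
X = 100 (X = (4 + 6)² = 10² = 100)
C*X = 2207*100 = 220700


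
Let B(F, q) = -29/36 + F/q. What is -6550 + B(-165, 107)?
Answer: -25239643/3852 ≈ -6552.3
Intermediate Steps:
B(F, q) = -29/36 + F/q (B(F, q) = -29*1/36 + F/q = -29/36 + F/q)
-6550 + B(-165, 107) = -6550 + (-29/36 - 165/107) = -6550 - 9043/3852 = -25239643/3852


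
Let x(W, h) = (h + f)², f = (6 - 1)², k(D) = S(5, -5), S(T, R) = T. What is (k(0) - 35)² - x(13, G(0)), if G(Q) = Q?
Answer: 275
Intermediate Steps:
k(D) = 5
f = 25 (f = 5² = 25)
x(W, h) = (25 + h)² (x(W, h) = (h + 25)² = (25 + h)²)
(k(0) - 35)² - x(13, G(0)) = (5 - 35)² - (25 + 0)² = (-30)² - 1*25² = 900 - 1*625 = 900 - 625 = 275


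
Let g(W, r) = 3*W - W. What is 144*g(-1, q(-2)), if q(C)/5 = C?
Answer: -288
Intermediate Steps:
q(C) = 5*C
g(W, r) = 2*W
144*g(-1, q(-2)) = 144*(2*(-1)) = 144*(-2) = -288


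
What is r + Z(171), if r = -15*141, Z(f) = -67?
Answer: -2182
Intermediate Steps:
r = -2115
r + Z(171) = -2115 - 67 = -2182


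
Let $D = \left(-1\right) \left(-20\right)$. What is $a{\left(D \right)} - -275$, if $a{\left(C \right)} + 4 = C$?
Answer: $291$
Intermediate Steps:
$D = 20$
$a{\left(C \right)} = -4 + C$
$a{\left(D \right)} - -275 = \left(-4 + 20\right) - -275 = 16 + 275 = 291$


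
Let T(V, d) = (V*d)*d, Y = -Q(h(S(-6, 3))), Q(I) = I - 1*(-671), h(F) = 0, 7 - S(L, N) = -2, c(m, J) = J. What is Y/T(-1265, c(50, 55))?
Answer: 61/347875 ≈ 0.00017535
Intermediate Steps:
S(L, N) = 9 (S(L, N) = 7 - 1*(-2) = 7 + 2 = 9)
Q(I) = 671 + I (Q(I) = I + 671 = 671 + I)
Y = -671 (Y = -(671 + 0) = -1*671 = -671)
T(V, d) = V*d**2
Y/T(-1265, c(50, 55)) = -671/((-1265*55**2)) = -671/((-1265*3025)) = -671/(-3826625) = -671*(-1/3826625) = 61/347875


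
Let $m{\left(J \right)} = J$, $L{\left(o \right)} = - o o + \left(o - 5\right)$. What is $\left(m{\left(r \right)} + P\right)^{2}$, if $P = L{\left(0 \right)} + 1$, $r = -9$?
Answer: $169$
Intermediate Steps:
$L{\left(o \right)} = -5 + o - o^{2}$ ($L{\left(o \right)} = - o^{2} + \left(-5 + o\right) = -5 + o - o^{2}$)
$P = -4$ ($P = \left(-5 + 0 - 0^{2}\right) + 1 = \left(-5 + 0 - 0\right) + 1 = \left(-5 + 0 + 0\right) + 1 = -5 + 1 = -4$)
$\left(m{\left(r \right)} + P\right)^{2} = \left(-9 - 4\right)^{2} = \left(-13\right)^{2} = 169$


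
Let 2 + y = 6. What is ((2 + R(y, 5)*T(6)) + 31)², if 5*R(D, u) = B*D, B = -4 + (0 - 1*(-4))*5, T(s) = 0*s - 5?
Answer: 961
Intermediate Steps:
y = 4 (y = -2 + 6 = 4)
T(s) = -5 (T(s) = 0 - 5 = -5)
B = 16 (B = -4 + (0 + 4)*5 = -4 + 4*5 = -4 + 20 = 16)
R(D, u) = 16*D/5 (R(D, u) = (16*D)/5 = 16*D/5)
((2 + R(y, 5)*T(6)) + 31)² = ((2 + ((16/5)*4)*(-5)) + 31)² = ((2 + (64/5)*(-5)) + 31)² = ((2 - 64) + 31)² = (-62 + 31)² = (-31)² = 961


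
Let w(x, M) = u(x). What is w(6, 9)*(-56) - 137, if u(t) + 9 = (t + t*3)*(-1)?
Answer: 1711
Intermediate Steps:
u(t) = -9 - 4*t (u(t) = -9 + (t + t*3)*(-1) = -9 + (t + 3*t)*(-1) = -9 + (4*t)*(-1) = -9 - 4*t)
w(x, M) = -9 - 4*x
w(6, 9)*(-56) - 137 = (-9 - 4*6)*(-56) - 137 = (-9 - 24)*(-56) - 137 = -33*(-56) - 137 = 1848 - 137 = 1711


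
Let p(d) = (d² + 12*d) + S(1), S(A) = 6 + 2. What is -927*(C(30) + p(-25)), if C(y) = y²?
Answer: -1142991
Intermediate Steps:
S(A) = 8
p(d) = 8 + d² + 12*d (p(d) = (d² + 12*d) + 8 = 8 + d² + 12*d)
-927*(C(30) + p(-25)) = -927*(30² + (8 + (-25)² + 12*(-25))) = -927*(900 + (8 + 625 - 300)) = -927*(900 + 333) = -927*1233 = -1142991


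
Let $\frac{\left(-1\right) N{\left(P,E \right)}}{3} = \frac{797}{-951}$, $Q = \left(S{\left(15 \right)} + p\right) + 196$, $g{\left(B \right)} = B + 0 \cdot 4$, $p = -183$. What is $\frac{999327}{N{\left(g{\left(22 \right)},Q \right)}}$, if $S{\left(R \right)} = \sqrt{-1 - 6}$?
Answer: $\frac{316786659}{797} \approx 3.9747 \cdot 10^{5}$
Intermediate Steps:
$g{\left(B \right)} = B$ ($g{\left(B \right)} = B + 0 = B$)
$S{\left(R \right)} = i \sqrt{7}$ ($S{\left(R \right)} = \sqrt{-7} = i \sqrt{7}$)
$Q = 13 + i \sqrt{7}$ ($Q = \left(i \sqrt{7} - 183\right) + 196 = \left(-183 + i \sqrt{7}\right) + 196 = 13 + i \sqrt{7} \approx 13.0 + 2.6458 i$)
$N{\left(P,E \right)} = \frac{797}{317}$ ($N{\left(P,E \right)} = - 3 \frac{797}{-951} = - 3 \cdot 797 \left(- \frac{1}{951}\right) = \left(-3\right) \left(- \frac{797}{951}\right) = \frac{797}{317}$)
$\frac{999327}{N{\left(g{\left(22 \right)},Q \right)}} = \frac{999327}{\frac{797}{317}} = 999327 \cdot \frac{317}{797} = \frac{316786659}{797}$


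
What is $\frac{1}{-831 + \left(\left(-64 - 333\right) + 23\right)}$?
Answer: $- \frac{1}{1205} \approx -0.00082988$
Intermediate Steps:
$\frac{1}{-831 + \left(\left(-64 - 333\right) + 23\right)} = \frac{1}{-831 + \left(-397 + 23\right)} = \frac{1}{-831 - 374} = \frac{1}{-1205} = - \frac{1}{1205}$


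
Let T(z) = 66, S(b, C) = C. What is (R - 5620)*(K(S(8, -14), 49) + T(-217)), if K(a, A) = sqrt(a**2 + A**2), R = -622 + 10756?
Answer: 297924 + 31598*sqrt(53) ≈ 5.2796e+5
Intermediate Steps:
R = 10134
K(a, A) = sqrt(A**2 + a**2)
(R - 5620)*(K(S(8, -14), 49) + T(-217)) = (10134 - 5620)*(sqrt(49**2 + (-14)**2) + 66) = 4514*(sqrt(2401 + 196) + 66) = 4514*(sqrt(2597) + 66) = 4514*(7*sqrt(53) + 66) = 4514*(66 + 7*sqrt(53)) = 297924 + 31598*sqrt(53)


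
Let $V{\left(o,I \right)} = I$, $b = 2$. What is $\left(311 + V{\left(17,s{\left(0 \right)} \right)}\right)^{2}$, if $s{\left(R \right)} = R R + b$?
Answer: $97969$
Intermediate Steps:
$s{\left(R \right)} = 2 + R^{2}$ ($s{\left(R \right)} = R R + 2 = R^{2} + 2 = 2 + R^{2}$)
$\left(311 + V{\left(17,s{\left(0 \right)} \right)}\right)^{2} = \left(311 + \left(2 + 0^{2}\right)\right)^{2} = \left(311 + \left(2 + 0\right)\right)^{2} = \left(311 + 2\right)^{2} = 313^{2} = 97969$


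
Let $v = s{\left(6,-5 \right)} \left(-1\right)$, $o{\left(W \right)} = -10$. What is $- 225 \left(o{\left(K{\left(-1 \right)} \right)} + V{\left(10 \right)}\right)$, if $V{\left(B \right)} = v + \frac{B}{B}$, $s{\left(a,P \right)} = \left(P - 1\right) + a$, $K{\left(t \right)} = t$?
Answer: $2025$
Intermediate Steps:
$s{\left(a,P \right)} = -1 + P + a$ ($s{\left(a,P \right)} = \left(-1 + P\right) + a = -1 + P + a$)
$v = 0$ ($v = \left(-1 - 5 + 6\right) \left(-1\right) = 0 \left(-1\right) = 0$)
$V{\left(B \right)} = 1$ ($V{\left(B \right)} = 0 + \frac{B}{B} = 0 + 1 = 1$)
$- 225 \left(o{\left(K{\left(-1 \right)} \right)} + V{\left(10 \right)}\right) = - 225 \left(-10 + 1\right) = \left(-225\right) \left(-9\right) = 2025$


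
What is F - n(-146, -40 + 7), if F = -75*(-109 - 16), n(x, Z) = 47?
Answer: 9328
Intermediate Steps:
F = 9375 (F = -75*(-125) = 9375)
F - n(-146, -40 + 7) = 9375 - 1*47 = 9375 - 47 = 9328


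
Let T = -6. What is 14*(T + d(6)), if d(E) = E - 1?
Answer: -14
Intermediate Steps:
d(E) = -1 + E
14*(T + d(6)) = 14*(-6 + (-1 + 6)) = 14*(-6 + 5) = 14*(-1) = -14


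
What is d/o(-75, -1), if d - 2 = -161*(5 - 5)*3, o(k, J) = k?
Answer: -2/75 ≈ -0.026667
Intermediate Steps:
d = 2 (d = 2 - 161*(5 - 5)*3 = 2 - 0*3 = 2 - 161*0 = 2 + 0 = 2)
d/o(-75, -1) = 2/(-75) = 2*(-1/75) = -2/75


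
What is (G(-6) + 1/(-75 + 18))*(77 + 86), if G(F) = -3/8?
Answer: -29177/456 ≈ -63.985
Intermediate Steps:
G(F) = -3/8 (G(F) = -3*⅛ = -3/8)
(G(-6) + 1/(-75 + 18))*(77 + 86) = (-3/8 + 1/(-75 + 18))*(77 + 86) = (-3/8 + 1/(-57))*163 = (-3/8 - 1/57)*163 = -179/456*163 = -29177/456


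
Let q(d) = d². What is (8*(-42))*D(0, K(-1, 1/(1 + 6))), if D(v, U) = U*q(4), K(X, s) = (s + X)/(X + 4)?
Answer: 1536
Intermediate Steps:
K(X, s) = (X + s)/(4 + X)
D(v, U) = 16*U (D(v, U) = U*4² = U*16 = 16*U)
(8*(-42))*D(0, K(-1, 1/(1 + 6))) = (8*(-42))*(16*((-1 + 1/(1 + 6))/(4 - 1))) = -5376*(-1 + 1/7)/3 = -5376*(-1 + ⅐)/3 = -5376*(⅓)*(-6/7) = -5376*(-2)/7 = -336*(-32/7) = 1536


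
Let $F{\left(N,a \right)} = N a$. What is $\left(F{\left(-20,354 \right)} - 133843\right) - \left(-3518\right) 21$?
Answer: $-67045$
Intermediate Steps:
$\left(F{\left(-20,354 \right)} - 133843\right) - \left(-3518\right) 21 = \left(\left(-20\right) 354 - 133843\right) - \left(-3518\right) 21 = \left(-7080 - 133843\right) - -73878 = -140923 + 73878 = -67045$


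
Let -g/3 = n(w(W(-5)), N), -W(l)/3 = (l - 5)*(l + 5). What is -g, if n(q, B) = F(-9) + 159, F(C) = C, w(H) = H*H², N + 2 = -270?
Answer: 450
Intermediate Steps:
N = -272 (N = -2 - 270 = -272)
W(l) = -3*(-5 + l)*(5 + l) (W(l) = -3*(l - 5)*(l + 5) = -3*(-5 + l)*(5 + l))
w(H) = H³
n(q, B) = 150 (n(q, B) = -9 + 159 = 150)
g = -450 (g = -3*150 = -450)
-g = -1*(-450) = 450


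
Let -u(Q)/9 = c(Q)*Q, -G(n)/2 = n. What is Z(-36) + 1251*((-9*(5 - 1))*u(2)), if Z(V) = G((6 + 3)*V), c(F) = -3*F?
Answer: -4863240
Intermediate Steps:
G(n) = -2*n
Z(V) = -18*V (Z(V) = -2*(6 + 3)*V = -18*V)
u(Q) = 27*Q² (u(Q) = -9*(-3*Q)*Q = -(-27)*Q² = 27*Q²)
Z(-36) + 1251*((-9*(5 - 1))*u(2)) = -18*(-36) + 1251*((-9*(5 - 1))*(27*2²)) = 648 + 1251*((-9*4)*(27*4)) = 648 + 1251*(-36*108) = 648 + 1251*(-3888) = 648 - 4863888 = -4863240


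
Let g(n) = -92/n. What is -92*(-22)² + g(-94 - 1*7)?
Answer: -4497236/101 ≈ -44527.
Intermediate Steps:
-92*(-22)² + g(-94 - 1*7) = -92*(-22)² - 92/(-94 - 1*7) = -92*484 - 92/(-94 - 7) = -44528 - 92/(-101) = -44528 - 92*(-1/101) = -44528 + 92/101 = -4497236/101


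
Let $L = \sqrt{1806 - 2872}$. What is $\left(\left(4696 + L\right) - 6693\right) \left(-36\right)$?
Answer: $71892 - 36 i \sqrt{1066} \approx 71892.0 - 1175.4 i$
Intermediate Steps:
$L = i \sqrt{1066}$ ($L = \sqrt{-1066} = i \sqrt{1066} \approx 32.65 i$)
$\left(\left(4696 + L\right) - 6693\right) \left(-36\right) = \left(\left(4696 + i \sqrt{1066}\right) - 6693\right) \left(-36\right) = \left(-1997 + i \sqrt{1066}\right) \left(-36\right) = 71892 - 36 i \sqrt{1066}$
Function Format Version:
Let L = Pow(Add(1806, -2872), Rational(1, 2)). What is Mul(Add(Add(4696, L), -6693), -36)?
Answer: Add(71892, Mul(-36, I, Pow(1066, Rational(1, 2)))) ≈ Add(71892., Mul(-1175.4, I))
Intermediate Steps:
L = Mul(I, Pow(1066, Rational(1, 2))) (L = Pow(-1066, Rational(1, 2)) = Mul(I, Pow(1066, Rational(1, 2))) ≈ Mul(32.650, I))
Mul(Add(Add(4696, L), -6693), -36) = Mul(Add(Add(4696, Mul(I, Pow(1066, Rational(1, 2)))), -6693), -36) = Mul(Add(-1997, Mul(I, Pow(1066, Rational(1, 2)))), -36) = Add(71892, Mul(-36, I, Pow(1066, Rational(1, 2))))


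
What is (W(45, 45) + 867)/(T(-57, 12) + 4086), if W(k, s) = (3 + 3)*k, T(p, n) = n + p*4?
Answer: 379/1290 ≈ 0.29380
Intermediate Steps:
T(p, n) = n + 4*p
W(k, s) = 6*k
(W(45, 45) + 867)/(T(-57, 12) + 4086) = (6*45 + 867)/((12 + 4*(-57)) + 4086) = (270 + 867)/((12 - 228) + 4086) = 1137/(-216 + 4086) = 1137/3870 = 1137*(1/3870) = 379/1290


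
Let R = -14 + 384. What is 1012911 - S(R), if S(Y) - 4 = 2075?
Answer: 1010832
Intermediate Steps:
R = 370
S(Y) = 2079 (S(Y) = 4 + 2075 = 2079)
1012911 - S(R) = 1012911 - 1*2079 = 1012911 - 2079 = 1010832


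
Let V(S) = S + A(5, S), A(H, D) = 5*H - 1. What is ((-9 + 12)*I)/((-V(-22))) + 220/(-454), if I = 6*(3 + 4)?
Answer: -14411/227 ≈ -63.485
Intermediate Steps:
I = 42 (I = 6*7 = 42)
A(H, D) = -1 + 5*H
V(S) = 24 + S (V(S) = S + (-1 + 5*5) = S + (-1 + 25) = S + 24 = 24 + S)
((-9 + 12)*I)/((-V(-22))) + 220/(-454) = ((-9 + 12)*42)/((-(24 - 22))) + 220/(-454) = (3*42)/((-1*2)) + 220*(-1/454) = 126/(-2) - 110/227 = 126*(-1/2) - 110/227 = -63 - 110/227 = -14411/227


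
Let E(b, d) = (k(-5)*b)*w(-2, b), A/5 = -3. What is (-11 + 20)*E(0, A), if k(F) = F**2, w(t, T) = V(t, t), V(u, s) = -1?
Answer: 0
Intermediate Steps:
w(t, T) = -1
A = -15 (A = 5*(-3) = -15)
E(b, d) = -25*b (E(b, d) = ((-5)**2*b)*(-1) = (25*b)*(-1) = -25*b)
(-11 + 20)*E(0, A) = (-11 + 20)*(-25*0) = 9*0 = 0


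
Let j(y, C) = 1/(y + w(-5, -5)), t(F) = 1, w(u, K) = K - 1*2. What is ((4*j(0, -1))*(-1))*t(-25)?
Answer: 4/7 ≈ 0.57143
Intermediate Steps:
w(u, K) = -2 + K (w(u, K) = K - 2 = -2 + K)
j(y, C) = 1/(-7 + y) (j(y, C) = 1/(y + (-2 - 5)) = 1/(y - 7) = 1/(-7 + y))
((4*j(0, -1))*(-1))*t(-25) = ((4/(-7 + 0))*(-1))*1 = ((4/(-7))*(-1))*1 = ((4*(-⅐))*(-1))*1 = -4/7*(-1)*1 = (4/7)*1 = 4/7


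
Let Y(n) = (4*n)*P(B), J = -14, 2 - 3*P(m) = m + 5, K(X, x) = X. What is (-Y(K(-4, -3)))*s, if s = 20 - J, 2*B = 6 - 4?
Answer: -2176/3 ≈ -725.33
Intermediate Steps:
B = 1 (B = (6 - 4)/2 = (½)*2 = 1)
P(m) = -1 - m/3 (P(m) = ⅔ - (m + 5)/3 = ⅔ - (5 + m)/3 = ⅔ + (-5/3 - m/3) = -1 - m/3)
Y(n) = -16*n/3 (Y(n) = (4*n)*(-1 - ⅓*1) = (4*n)*(-1 - ⅓) = (4*n)*(-4/3) = -16*n/3)
s = 34 (s = 20 - 1*(-14) = 20 + 14 = 34)
(-Y(K(-4, -3)))*s = -(-16)*(-4)/3*34 = -1*64/3*34 = -64/3*34 = -2176/3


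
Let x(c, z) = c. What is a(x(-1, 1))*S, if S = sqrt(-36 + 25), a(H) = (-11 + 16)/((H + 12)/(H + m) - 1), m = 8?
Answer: 35*I*sqrt(11)/4 ≈ 29.02*I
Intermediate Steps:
a(H) = 5/(-1 + (12 + H)/(8 + H)) (a(H) = (-11 + 16)/((H + 12)/(H + 8) - 1) = 5/((12 + H)/(8 + H) - 1) = 5/(-1 + (12 + H)/(8 + H)))
S = I*sqrt(11) (S = sqrt(-11) = I*sqrt(11) ≈ 3.3166*I)
a(x(-1, 1))*S = (10 + (5/4)*(-1))*(I*sqrt(11)) = (10 - 5/4)*(I*sqrt(11)) = 35*(I*sqrt(11))/4 = 35*I*sqrt(11)/4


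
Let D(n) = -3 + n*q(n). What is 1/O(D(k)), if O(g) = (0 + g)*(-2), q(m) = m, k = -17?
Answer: -1/572 ≈ -0.0017483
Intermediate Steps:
D(n) = -3 + n**2 (D(n) = -3 + n*n = -3 + n**2)
O(g) = -2*g (O(g) = g*(-2) = -2*g)
1/O(D(k)) = 1/(-2*(-3 + (-17)**2)) = 1/(-2*(-3 + 289)) = 1/(-2*286) = 1/(-572) = -1/572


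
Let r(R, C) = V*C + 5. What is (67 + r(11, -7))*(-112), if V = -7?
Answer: -13552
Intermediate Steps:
r(R, C) = 5 - 7*C (r(R, C) = -7*C + 5 = 5 - 7*C)
(67 + r(11, -7))*(-112) = (67 + (5 - 7*(-7)))*(-112) = (67 + (5 + 49))*(-112) = (67 + 54)*(-112) = 121*(-112) = -13552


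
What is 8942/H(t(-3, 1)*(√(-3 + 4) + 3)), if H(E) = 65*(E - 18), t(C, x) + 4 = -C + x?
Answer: -4471/585 ≈ -7.6427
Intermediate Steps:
t(C, x) = -4 + x - C (t(C, x) = -4 + (-C + x) = -4 + (x - C) = -4 + x - C)
H(E) = -1170 + 65*E (H(E) = 65*(-18 + E) = -1170 + 65*E)
8942/H(t(-3, 1)*(√(-3 + 4) + 3)) = 8942/(-1170 + 65*((-4 + 1 - 1*(-3))*(√(-3 + 4) + 3))) = 8942/(-1170 + 65*((-4 + 1 + 3)*(√1 + 3))) = 8942/(-1170 + 65*(0*(1 + 3))) = 8942/(-1170 + 65*(0*4)) = 8942/(-1170 + 65*0) = 8942/(-1170 + 0) = 8942/(-1170) = 8942*(-1/1170) = -4471/585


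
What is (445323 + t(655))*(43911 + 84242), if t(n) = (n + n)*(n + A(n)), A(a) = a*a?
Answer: 72191932640819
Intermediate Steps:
A(a) = a²
t(n) = 2*n*(n + n²) (t(n) = (n + n)*(n + n²) = (2*n)*(n + n²) = 2*n*(n + n²))
(445323 + t(655))*(43911 + 84242) = (445323 + 2*655²*(1 + 655))*(43911 + 84242) = (445323 + 2*429025*656)*128153 = (445323 + 562880800)*128153 = 563326123*128153 = 72191932640819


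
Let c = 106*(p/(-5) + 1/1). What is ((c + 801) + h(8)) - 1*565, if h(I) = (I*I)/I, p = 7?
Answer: 1008/5 ≈ 201.60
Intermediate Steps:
h(I) = I (h(I) = I²/I = I)
c = -212/5 (c = 106*(7/(-5) + 1/1) = 106*(7*(-⅕) + 1*1) = 106*(-7/5 + 1) = 106*(-⅖) = -212/5 ≈ -42.400)
((c + 801) + h(8)) - 1*565 = ((-212/5 + 801) + 8) - 1*565 = (3793/5 + 8) - 565 = 3833/5 - 565 = 1008/5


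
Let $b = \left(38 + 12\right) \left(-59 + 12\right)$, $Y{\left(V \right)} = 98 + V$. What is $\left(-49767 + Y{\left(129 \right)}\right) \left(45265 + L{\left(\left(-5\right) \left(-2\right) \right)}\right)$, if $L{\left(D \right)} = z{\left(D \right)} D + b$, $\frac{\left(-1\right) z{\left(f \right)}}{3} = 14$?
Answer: $-2105202300$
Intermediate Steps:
$z{\left(f \right)} = -42$ ($z{\left(f \right)} = \left(-3\right) 14 = -42$)
$b = -2350$ ($b = 50 \left(-47\right) = -2350$)
$L{\left(D \right)} = -2350 - 42 D$ ($L{\left(D \right)} = - 42 D - 2350 = -2350 - 42 D$)
$\left(-49767 + Y{\left(129 \right)}\right) \left(45265 + L{\left(\left(-5\right) \left(-2\right) \right)}\right) = \left(-49767 + \left(98 + 129\right)\right) \left(45265 - \left(2350 + 42 \left(\left(-5\right) \left(-2\right)\right)\right)\right) = \left(-49767 + 227\right) \left(45265 - 2770\right) = - 49540 \left(45265 - 2770\right) = \left(-49540\right) 42495 = -2105202300$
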